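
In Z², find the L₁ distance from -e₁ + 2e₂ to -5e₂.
8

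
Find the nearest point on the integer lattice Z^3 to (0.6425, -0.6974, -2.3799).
(1, -1, -2)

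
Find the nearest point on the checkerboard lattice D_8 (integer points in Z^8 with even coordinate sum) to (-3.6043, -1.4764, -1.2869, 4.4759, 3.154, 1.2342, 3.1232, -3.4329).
(-4, -1, -1, 4, 3, 1, 3, -3)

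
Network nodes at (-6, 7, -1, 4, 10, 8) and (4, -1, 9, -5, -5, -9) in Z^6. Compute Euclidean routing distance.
29.3087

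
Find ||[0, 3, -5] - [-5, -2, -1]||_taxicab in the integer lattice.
14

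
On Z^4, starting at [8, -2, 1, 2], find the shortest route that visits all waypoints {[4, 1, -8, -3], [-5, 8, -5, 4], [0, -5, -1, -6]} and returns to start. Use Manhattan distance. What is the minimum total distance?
98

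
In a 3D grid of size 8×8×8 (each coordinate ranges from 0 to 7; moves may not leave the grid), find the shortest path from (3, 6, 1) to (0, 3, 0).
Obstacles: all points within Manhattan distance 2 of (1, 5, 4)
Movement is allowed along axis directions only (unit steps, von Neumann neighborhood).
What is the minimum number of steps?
7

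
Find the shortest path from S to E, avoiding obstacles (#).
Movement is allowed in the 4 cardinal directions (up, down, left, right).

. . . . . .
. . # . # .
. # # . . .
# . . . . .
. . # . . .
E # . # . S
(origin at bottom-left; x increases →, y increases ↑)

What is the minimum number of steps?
9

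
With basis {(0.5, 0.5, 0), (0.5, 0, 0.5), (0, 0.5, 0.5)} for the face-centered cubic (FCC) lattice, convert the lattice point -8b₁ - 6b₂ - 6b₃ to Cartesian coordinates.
(-7, -7, -6)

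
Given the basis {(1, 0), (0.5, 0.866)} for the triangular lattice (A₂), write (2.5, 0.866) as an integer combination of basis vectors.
2b₁ + b₂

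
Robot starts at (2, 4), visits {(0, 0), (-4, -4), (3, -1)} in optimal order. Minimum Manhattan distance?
18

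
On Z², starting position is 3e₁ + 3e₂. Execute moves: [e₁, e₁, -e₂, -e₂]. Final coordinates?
(5, 1)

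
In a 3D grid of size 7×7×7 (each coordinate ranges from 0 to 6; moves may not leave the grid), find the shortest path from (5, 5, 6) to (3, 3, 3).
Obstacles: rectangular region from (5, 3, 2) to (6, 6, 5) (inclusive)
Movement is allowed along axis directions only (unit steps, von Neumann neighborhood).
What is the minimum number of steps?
7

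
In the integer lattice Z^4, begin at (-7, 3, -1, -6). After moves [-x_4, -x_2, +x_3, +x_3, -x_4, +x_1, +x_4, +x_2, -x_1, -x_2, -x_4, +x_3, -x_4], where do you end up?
(-7, 2, 2, -9)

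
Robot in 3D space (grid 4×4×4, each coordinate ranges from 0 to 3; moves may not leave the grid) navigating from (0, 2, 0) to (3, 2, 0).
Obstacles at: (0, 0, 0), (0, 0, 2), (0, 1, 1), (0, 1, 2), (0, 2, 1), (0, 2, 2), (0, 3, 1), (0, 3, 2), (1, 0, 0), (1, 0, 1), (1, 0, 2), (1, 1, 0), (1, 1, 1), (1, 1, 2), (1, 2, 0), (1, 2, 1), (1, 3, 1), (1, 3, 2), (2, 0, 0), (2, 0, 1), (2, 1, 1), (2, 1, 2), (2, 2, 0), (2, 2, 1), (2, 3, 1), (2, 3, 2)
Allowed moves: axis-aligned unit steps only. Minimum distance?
5
(one shortest path: (0, 2, 0) → (0, 3, 0) → (1, 3, 0) → (2, 3, 0) → (3, 3, 0) → (3, 2, 0))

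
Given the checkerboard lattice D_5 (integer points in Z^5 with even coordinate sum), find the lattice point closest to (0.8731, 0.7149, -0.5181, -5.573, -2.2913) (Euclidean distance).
(1, 1, 0, -6, -2)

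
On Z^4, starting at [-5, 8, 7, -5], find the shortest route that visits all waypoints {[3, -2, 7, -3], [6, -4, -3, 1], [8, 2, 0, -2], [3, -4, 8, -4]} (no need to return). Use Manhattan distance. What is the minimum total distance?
57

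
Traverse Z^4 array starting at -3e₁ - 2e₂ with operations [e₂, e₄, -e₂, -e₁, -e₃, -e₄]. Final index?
(-4, -2, -1, 0)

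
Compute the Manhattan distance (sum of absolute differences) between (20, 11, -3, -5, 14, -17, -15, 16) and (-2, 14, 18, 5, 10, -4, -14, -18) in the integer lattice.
108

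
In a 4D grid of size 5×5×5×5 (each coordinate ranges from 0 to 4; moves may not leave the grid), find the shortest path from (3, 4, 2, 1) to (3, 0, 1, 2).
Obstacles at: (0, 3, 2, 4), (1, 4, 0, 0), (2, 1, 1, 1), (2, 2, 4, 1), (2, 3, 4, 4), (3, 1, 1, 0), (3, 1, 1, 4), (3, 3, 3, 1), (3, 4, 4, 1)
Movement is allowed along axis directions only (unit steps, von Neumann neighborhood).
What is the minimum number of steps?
6
(one shortest path: (3, 4, 2, 1) → (3, 3, 2, 1) → (3, 2, 2, 1) → (3, 1, 2, 1) → (3, 0, 2, 1) → (3, 0, 1, 1) → (3, 0, 1, 2))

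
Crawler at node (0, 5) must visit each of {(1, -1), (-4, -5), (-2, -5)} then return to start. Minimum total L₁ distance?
30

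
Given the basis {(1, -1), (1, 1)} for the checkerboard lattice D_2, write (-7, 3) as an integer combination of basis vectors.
-5b₁ - 2b₂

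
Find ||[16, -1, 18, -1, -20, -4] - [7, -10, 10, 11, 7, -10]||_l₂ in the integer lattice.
33.6898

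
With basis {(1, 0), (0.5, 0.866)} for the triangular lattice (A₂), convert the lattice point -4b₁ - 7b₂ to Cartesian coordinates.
(-7.5, -6.062)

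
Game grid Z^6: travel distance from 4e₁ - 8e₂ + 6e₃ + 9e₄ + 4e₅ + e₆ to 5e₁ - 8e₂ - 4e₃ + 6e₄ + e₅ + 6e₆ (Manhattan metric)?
22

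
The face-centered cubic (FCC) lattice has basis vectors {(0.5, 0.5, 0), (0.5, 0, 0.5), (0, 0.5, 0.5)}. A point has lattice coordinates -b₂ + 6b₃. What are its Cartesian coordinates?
(-0.5, 3, 2.5)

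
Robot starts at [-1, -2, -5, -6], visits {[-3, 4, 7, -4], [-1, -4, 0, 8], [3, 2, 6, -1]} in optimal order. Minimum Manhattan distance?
58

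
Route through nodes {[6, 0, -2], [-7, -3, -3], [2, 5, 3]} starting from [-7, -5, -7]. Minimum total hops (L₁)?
37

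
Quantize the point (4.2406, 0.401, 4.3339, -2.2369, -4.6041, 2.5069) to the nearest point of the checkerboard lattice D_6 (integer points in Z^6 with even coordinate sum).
(4, 0, 4, -2, -5, 3)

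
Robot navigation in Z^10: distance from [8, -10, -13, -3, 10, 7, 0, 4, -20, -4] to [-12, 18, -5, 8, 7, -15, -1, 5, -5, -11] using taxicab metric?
116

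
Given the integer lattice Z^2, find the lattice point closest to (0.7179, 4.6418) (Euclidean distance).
(1, 5)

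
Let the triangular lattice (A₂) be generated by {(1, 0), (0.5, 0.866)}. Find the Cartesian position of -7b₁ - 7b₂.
(-10.5, -6.062)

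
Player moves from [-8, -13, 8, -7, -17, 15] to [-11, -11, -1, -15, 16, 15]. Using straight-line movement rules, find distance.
35.3129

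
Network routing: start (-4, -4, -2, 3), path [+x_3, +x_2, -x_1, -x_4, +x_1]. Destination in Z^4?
(-4, -3, -1, 2)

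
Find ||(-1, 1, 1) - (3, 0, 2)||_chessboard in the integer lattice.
4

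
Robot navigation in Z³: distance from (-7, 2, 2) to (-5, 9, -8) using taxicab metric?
19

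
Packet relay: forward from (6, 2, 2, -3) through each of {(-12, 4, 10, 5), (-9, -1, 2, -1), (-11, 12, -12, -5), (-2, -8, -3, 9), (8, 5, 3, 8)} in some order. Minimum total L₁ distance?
139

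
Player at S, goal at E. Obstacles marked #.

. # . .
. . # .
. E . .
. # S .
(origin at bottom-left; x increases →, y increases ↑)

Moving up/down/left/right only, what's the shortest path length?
2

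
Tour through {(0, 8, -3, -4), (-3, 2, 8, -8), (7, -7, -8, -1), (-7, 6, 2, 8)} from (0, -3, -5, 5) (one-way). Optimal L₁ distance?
104
(one optimal route: (0, -3, -5, 5) → (7, -7, -8, -1) → (0, 8, -3, -4) → (-3, 2, 8, -8) → (-7, 6, 2, 8))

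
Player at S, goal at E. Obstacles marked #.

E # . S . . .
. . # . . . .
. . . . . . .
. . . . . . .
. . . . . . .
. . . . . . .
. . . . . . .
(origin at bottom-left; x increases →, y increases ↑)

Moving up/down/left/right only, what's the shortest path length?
7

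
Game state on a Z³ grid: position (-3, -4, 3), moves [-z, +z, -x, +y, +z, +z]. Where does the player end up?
(-4, -3, 5)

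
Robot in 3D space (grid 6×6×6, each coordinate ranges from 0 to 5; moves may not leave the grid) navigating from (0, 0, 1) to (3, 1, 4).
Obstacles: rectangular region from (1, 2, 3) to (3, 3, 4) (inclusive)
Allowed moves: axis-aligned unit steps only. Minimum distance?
7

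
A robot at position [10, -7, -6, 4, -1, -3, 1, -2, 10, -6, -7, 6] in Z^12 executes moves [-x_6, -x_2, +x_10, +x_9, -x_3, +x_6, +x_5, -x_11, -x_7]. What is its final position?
(10, -8, -7, 4, 0, -3, 0, -2, 11, -5, -8, 6)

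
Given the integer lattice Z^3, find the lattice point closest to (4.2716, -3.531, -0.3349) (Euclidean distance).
(4, -4, 0)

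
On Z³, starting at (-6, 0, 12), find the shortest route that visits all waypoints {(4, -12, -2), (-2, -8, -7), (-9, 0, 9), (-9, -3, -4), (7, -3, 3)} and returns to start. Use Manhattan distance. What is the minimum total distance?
94
(one optimal route: (-6, 0, 12) → (-9, 0, 9) → (-9, -3, -4) → (-2, -8, -7) → (4, -12, -2) → (7, -3, 3) → (-6, 0, 12))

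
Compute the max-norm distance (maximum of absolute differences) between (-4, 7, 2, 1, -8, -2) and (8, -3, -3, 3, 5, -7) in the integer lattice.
13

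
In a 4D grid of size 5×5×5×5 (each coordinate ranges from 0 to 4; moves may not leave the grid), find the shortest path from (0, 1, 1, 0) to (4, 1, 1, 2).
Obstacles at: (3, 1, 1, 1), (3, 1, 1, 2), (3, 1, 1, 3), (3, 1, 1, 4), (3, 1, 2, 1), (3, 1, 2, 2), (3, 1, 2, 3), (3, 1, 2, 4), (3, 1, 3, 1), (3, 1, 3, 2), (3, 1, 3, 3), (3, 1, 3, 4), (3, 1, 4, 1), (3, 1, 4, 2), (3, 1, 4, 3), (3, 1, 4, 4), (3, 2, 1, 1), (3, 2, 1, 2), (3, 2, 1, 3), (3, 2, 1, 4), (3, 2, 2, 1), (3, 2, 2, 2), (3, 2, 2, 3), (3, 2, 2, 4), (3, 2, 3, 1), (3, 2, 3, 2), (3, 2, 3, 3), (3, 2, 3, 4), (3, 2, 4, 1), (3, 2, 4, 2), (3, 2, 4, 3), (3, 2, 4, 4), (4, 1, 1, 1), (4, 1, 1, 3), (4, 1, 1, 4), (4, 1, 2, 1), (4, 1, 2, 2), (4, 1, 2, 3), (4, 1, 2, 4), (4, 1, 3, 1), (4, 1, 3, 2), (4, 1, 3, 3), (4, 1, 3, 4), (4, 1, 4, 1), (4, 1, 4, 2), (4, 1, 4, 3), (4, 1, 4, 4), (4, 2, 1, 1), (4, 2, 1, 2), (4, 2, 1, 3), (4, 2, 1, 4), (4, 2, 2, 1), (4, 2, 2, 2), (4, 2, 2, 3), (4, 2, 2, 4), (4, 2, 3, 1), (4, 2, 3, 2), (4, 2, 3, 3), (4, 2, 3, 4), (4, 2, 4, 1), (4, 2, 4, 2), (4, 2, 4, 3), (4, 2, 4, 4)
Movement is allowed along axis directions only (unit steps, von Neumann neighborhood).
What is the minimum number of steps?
8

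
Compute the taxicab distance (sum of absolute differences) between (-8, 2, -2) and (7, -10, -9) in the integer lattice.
34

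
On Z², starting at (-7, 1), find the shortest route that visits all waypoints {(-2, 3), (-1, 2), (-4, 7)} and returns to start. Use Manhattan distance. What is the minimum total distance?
24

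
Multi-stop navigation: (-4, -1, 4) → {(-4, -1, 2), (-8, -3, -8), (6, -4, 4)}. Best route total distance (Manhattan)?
44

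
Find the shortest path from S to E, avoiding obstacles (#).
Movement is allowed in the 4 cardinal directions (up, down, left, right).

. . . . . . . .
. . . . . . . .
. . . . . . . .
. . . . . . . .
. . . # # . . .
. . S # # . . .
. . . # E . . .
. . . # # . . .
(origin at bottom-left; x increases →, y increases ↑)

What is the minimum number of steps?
9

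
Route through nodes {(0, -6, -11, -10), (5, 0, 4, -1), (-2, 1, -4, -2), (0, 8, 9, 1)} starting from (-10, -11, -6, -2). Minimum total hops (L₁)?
89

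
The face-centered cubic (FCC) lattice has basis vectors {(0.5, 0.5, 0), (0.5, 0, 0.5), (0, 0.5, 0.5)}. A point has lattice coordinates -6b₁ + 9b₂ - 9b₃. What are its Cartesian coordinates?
(1.5, -7.5, 0)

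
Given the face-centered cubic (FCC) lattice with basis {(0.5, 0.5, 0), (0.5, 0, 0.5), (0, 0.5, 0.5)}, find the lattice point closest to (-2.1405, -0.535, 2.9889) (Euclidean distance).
(-2.5, -0.5, 3)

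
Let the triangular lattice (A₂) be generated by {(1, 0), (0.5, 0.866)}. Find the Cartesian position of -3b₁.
(-3, 0)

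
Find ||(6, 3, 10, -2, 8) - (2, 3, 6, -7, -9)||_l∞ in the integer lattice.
17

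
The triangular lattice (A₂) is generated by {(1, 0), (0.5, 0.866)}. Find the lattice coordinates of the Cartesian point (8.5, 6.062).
5b₁ + 7b₂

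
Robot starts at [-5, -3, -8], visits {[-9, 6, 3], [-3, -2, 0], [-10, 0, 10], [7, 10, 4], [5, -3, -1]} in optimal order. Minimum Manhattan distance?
76
(one optimal route: (-5, -3, -8) → (-3, -2, 0) → (5, -3, -1) → (7, 10, 4) → (-9, 6, 3) → (-10, 0, 10))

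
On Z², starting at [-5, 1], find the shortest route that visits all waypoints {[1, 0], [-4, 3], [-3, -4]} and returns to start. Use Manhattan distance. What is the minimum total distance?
26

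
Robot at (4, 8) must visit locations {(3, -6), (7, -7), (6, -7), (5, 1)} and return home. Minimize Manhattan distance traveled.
38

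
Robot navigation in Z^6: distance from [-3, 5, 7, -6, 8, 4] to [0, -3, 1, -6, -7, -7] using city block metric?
43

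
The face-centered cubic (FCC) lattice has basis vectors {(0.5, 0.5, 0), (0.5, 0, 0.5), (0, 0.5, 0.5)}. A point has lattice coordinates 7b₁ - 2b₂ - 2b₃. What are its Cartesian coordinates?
(2.5, 2.5, -2)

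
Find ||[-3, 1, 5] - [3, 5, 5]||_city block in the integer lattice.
10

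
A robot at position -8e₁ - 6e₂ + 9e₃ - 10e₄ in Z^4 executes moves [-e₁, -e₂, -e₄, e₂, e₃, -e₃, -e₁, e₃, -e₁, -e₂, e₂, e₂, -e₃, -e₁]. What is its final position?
(-12, -5, 9, -11)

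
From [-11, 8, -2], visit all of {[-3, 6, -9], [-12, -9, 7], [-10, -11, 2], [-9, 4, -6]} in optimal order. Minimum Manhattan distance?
61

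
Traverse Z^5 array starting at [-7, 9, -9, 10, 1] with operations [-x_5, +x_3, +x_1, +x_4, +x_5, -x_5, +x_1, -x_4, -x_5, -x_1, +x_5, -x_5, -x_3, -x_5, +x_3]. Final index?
(-6, 9, -8, 10, -2)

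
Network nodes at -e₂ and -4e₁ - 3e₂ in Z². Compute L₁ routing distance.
6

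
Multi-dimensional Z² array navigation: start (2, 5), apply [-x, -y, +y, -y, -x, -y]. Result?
(0, 3)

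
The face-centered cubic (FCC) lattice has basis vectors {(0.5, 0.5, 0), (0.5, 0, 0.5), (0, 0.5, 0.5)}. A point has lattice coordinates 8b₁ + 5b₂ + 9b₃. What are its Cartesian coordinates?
(6.5, 8.5, 7)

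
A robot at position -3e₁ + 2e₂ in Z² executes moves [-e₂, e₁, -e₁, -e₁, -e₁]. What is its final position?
(-5, 1)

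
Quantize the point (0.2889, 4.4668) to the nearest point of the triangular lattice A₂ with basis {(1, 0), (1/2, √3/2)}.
(0.5, 4.33)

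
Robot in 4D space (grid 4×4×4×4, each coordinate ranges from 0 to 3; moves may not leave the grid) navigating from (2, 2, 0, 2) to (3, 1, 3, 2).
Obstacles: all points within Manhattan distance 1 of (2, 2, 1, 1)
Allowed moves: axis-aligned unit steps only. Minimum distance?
5
(one shortest path: (2, 2, 0, 2) → (3, 2, 0, 2) → (3, 1, 0, 2) → (3, 1, 1, 2) → (3, 1, 2, 2) → (3, 1, 3, 2))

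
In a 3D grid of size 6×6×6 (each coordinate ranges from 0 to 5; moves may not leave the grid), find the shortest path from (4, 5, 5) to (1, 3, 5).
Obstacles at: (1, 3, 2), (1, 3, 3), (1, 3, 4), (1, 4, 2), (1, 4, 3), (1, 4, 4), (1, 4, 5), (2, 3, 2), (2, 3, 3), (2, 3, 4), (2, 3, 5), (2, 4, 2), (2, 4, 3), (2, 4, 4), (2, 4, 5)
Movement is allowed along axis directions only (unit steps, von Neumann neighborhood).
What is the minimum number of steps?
7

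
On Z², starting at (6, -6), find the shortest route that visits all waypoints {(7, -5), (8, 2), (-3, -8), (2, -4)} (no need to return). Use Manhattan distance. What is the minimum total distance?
31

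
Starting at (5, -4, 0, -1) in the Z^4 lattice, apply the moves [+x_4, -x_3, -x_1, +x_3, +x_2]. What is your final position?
(4, -3, 0, 0)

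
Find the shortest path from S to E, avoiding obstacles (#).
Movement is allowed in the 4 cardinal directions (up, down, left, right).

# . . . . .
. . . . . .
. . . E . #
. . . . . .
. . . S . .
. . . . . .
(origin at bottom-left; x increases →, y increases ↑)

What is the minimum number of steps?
2
(one shortest path: (3, 1) → (3, 2) → (3, 3))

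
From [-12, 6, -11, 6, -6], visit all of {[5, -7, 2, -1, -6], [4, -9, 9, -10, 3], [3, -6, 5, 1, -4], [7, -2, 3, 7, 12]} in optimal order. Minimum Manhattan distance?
128
(one optimal route: (-12, 6, -11, 6, -6) → (5, -7, 2, -1, -6) → (3, -6, 5, 1, -4) → (4, -9, 9, -10, 3) → (7, -2, 3, 7, 12))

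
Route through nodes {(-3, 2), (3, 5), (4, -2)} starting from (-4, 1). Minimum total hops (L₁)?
19
(one optimal route: (-4, 1) → (-3, 2) → (3, 5) → (4, -2))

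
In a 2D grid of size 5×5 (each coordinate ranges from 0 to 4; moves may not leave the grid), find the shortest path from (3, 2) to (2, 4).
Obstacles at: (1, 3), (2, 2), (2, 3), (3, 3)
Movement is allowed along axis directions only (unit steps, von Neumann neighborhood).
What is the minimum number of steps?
5
(one shortest path: (3, 2) → (4, 2) → (4, 3) → (4, 4) → (3, 4) → (2, 4))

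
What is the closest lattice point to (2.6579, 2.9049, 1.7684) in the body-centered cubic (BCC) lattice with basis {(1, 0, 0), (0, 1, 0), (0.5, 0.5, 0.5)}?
(3, 3, 2)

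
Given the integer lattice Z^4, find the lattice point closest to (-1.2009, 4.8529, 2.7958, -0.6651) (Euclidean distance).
(-1, 5, 3, -1)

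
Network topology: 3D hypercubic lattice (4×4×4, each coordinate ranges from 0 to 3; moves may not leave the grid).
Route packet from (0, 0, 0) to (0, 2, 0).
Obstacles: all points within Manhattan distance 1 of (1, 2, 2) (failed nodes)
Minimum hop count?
2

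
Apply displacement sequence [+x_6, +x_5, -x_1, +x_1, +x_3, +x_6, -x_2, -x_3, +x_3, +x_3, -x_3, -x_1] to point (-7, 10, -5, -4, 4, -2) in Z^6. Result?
(-8, 9, -4, -4, 5, 0)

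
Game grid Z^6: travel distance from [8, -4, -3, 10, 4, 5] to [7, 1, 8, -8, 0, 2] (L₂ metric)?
22.2711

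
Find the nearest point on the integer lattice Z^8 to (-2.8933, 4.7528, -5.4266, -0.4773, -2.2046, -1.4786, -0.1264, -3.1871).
(-3, 5, -5, 0, -2, -1, 0, -3)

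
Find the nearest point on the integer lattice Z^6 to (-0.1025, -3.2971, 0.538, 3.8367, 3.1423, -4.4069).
(0, -3, 1, 4, 3, -4)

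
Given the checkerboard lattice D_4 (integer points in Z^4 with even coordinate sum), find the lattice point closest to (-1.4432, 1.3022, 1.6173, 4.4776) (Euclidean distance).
(-1, 1, 2, 4)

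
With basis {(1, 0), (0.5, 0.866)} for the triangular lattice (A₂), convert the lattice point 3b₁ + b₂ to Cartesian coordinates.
(3.5, 0.866)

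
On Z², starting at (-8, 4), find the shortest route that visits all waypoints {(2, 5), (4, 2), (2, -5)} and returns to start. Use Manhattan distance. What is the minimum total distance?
44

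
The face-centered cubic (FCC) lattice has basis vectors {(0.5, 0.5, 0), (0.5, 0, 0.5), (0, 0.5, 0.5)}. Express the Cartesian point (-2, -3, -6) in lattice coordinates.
b₁ - 5b₂ - 7b₃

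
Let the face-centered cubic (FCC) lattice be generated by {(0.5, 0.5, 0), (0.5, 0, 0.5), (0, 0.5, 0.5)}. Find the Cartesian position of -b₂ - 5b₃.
(-0.5, -2.5, -3)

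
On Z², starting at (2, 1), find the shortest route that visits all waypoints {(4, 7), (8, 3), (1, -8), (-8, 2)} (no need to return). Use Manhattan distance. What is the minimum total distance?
52
(one optimal route: (2, 1) → (4, 7) → (8, 3) → (-8, 2) → (1, -8))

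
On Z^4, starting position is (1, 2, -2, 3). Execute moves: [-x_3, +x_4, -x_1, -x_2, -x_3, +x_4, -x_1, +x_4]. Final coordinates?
(-1, 1, -4, 6)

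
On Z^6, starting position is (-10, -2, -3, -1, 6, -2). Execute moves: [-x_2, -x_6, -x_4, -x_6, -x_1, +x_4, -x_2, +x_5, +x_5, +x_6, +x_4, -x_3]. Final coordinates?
(-11, -4, -4, 0, 8, -3)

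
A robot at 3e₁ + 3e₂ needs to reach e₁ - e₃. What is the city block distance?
6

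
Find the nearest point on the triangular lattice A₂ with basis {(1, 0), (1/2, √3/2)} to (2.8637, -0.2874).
(3, 0)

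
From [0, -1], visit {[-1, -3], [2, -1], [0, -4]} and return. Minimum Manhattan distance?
12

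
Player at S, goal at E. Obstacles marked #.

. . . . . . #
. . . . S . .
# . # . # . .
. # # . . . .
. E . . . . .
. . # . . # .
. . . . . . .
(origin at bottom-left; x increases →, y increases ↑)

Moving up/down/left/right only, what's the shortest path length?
6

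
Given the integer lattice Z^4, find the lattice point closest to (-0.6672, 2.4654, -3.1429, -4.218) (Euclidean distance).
(-1, 2, -3, -4)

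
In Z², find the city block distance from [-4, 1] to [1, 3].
7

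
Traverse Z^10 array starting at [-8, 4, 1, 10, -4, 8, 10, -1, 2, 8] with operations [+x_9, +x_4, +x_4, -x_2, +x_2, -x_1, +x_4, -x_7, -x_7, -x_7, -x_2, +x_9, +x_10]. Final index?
(-9, 3, 1, 13, -4, 8, 7, -1, 4, 9)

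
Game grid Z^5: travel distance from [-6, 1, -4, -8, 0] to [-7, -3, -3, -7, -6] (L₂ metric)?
7.4162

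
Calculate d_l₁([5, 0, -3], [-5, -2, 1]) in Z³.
16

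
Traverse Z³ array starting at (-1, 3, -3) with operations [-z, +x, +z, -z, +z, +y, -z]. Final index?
(0, 4, -4)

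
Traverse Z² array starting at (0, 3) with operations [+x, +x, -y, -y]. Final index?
(2, 1)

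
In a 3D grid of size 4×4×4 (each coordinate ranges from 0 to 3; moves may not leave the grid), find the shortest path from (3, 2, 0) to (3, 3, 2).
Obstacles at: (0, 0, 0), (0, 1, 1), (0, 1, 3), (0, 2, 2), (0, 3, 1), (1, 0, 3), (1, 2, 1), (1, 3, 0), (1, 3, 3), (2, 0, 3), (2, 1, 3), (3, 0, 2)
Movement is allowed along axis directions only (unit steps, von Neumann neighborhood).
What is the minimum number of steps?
3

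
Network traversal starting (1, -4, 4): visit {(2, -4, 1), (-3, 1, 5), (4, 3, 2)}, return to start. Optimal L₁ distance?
36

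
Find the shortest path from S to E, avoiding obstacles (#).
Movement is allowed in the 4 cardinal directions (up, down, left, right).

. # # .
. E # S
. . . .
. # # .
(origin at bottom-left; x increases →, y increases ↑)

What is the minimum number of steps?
4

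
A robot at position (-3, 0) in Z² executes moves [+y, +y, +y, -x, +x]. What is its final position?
(-3, 3)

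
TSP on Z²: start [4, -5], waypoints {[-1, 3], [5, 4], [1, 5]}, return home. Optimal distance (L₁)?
32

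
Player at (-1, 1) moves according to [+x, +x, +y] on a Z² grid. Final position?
(1, 2)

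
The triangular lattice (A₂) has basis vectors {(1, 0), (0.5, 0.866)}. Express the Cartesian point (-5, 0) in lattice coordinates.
-5b₁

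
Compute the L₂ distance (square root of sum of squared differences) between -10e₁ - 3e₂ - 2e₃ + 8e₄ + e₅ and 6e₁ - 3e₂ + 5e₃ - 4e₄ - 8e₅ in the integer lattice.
23.0217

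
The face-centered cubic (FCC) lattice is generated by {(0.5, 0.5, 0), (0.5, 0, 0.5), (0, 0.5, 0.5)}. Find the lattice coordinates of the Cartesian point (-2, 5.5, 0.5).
3b₁ - 7b₂ + 8b₃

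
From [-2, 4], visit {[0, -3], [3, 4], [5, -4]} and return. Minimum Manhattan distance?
30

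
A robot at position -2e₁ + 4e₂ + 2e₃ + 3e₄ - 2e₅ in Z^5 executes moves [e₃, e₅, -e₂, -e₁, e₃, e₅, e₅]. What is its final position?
(-3, 3, 4, 3, 1)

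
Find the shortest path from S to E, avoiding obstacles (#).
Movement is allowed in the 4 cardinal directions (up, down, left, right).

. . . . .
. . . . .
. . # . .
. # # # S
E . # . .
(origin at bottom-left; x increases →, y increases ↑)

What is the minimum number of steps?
9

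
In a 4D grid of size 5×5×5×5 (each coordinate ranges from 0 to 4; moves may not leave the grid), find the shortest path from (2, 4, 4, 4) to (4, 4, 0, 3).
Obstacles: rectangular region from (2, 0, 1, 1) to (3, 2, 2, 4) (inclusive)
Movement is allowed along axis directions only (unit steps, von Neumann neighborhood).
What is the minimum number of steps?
7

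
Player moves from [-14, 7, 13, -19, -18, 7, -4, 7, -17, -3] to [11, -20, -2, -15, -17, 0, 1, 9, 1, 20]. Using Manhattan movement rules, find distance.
127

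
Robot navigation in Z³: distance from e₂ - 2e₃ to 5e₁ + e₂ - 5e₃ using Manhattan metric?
8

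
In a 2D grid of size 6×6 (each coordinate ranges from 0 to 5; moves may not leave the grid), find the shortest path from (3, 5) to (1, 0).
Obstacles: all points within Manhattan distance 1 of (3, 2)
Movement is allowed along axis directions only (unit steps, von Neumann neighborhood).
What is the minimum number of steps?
7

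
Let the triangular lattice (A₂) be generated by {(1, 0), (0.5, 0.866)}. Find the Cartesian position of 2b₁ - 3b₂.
(0.5, -2.598)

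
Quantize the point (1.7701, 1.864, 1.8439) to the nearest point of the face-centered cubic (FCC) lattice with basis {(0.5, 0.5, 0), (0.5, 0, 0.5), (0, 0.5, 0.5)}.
(2, 2, 2)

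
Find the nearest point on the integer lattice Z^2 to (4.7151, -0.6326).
(5, -1)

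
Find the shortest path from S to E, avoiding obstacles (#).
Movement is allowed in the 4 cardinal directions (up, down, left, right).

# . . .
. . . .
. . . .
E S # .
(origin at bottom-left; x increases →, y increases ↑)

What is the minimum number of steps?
1
(one shortest path: (1, 0) → (0, 0))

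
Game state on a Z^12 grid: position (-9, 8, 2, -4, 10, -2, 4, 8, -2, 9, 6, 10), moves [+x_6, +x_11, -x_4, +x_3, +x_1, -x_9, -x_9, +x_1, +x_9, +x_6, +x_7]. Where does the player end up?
(-7, 8, 3, -5, 10, 0, 5, 8, -3, 9, 7, 10)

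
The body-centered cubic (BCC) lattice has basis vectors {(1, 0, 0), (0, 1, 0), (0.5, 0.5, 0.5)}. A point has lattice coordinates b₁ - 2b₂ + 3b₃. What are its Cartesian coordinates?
(2.5, -0.5, 1.5)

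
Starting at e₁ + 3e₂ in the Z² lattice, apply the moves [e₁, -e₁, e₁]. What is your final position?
(2, 3)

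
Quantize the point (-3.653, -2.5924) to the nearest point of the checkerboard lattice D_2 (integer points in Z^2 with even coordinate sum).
(-4, -2)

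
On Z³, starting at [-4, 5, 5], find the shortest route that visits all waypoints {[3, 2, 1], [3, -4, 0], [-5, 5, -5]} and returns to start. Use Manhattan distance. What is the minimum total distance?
54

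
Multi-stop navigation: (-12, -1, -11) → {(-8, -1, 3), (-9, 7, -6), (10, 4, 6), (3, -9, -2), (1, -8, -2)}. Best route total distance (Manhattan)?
86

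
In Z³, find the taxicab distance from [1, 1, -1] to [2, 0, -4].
5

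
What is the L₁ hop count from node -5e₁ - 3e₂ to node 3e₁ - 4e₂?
9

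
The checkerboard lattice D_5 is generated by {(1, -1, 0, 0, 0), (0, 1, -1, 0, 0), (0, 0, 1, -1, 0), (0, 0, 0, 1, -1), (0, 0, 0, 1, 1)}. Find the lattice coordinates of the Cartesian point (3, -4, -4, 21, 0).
3b₁ - b₂ - 5b₃ + 8b₄ + 8b₅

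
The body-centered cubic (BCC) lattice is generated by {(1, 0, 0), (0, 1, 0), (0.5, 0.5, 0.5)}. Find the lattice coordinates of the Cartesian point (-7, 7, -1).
-6b₁ + 8b₂ - 2b₃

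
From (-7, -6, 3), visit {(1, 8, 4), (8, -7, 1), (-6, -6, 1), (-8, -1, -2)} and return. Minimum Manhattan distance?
78
(one optimal route: (-7, -6, 3) → (-6, -6, 1) → (8, -7, 1) → (1, 8, 4) → (-8, -1, -2) → (-7, -6, 3))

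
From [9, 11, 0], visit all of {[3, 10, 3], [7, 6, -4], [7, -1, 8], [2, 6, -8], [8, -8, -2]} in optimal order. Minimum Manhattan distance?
70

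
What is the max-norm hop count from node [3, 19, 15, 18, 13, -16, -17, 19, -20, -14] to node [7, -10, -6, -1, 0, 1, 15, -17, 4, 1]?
36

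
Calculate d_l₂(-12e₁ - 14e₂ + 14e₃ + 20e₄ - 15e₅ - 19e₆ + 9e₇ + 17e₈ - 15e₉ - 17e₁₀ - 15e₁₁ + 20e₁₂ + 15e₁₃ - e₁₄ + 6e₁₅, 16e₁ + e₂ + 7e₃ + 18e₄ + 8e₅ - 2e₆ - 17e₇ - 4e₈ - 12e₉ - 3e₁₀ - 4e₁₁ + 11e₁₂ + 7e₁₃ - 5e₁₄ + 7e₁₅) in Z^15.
59.0339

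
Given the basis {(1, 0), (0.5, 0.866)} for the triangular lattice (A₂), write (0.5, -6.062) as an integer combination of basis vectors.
4b₁ - 7b₂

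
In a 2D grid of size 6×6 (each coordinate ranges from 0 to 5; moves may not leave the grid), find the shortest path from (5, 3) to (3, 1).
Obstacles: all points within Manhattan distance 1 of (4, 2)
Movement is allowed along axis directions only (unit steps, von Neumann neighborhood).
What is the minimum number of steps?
8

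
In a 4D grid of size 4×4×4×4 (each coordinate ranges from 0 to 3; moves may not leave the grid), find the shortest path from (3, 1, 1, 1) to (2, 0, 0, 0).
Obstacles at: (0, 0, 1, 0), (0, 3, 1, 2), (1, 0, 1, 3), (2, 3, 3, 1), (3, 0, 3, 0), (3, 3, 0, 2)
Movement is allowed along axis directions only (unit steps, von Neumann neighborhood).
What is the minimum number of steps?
4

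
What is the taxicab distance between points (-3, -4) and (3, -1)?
9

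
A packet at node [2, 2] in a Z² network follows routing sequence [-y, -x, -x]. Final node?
(0, 1)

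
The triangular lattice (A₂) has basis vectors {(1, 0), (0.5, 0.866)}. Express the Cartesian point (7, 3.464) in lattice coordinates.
5b₁ + 4b₂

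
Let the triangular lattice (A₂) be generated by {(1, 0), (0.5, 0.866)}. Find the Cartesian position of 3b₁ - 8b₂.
(-1, -6.928)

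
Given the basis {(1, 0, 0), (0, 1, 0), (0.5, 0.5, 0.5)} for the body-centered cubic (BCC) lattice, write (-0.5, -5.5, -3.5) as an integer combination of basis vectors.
3b₁ - 2b₂ - 7b₃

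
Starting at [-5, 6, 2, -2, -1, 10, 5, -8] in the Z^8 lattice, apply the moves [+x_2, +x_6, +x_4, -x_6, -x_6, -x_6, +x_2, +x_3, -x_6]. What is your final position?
(-5, 8, 3, -1, -1, 7, 5, -8)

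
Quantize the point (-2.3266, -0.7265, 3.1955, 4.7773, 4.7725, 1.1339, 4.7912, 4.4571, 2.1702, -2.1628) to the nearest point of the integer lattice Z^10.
(-2, -1, 3, 5, 5, 1, 5, 4, 2, -2)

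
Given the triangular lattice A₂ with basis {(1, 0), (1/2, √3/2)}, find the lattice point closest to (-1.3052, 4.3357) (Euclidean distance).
(-1.5, 4.33)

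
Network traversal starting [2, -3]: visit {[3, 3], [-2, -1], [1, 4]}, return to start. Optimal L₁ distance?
24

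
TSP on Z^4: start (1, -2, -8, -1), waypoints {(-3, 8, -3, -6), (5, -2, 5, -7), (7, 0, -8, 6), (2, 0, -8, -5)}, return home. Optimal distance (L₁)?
98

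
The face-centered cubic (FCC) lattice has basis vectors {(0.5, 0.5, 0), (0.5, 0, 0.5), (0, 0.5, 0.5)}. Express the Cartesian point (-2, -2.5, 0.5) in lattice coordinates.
-5b₁ + b₂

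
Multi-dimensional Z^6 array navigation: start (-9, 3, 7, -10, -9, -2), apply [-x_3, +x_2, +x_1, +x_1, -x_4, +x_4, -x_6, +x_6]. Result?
(-7, 4, 6, -10, -9, -2)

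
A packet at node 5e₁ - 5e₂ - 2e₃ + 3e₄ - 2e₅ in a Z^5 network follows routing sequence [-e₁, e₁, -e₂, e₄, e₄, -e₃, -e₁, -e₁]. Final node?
(3, -6, -3, 5, -2)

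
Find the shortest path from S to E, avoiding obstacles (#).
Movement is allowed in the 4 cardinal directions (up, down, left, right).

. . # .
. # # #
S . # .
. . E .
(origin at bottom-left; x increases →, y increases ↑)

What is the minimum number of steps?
3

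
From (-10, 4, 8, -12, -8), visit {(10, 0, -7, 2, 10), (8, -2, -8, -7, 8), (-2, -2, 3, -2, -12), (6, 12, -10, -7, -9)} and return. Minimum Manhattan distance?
182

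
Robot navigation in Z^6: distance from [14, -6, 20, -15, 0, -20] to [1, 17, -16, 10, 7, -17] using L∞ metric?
36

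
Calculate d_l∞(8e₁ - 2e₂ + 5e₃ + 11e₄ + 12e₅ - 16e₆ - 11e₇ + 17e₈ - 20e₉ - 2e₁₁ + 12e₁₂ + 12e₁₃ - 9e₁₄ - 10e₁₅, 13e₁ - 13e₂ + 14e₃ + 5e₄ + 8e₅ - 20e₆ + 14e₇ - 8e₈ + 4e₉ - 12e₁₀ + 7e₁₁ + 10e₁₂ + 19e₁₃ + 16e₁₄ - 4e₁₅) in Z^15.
25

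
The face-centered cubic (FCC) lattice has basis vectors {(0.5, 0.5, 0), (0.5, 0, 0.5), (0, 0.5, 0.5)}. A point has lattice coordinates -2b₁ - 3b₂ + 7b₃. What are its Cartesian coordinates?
(-2.5, 2.5, 2)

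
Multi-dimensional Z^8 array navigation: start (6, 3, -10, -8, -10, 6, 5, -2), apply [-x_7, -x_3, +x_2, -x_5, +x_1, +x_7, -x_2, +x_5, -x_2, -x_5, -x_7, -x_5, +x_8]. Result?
(7, 2, -11, -8, -12, 6, 4, -1)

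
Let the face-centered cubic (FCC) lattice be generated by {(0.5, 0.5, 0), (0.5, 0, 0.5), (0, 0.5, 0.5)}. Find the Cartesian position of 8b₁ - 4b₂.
(2, 4, -2)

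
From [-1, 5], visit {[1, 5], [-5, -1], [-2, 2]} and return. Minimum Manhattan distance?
24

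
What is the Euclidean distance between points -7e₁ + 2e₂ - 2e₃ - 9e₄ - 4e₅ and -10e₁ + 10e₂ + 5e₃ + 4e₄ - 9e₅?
17.7764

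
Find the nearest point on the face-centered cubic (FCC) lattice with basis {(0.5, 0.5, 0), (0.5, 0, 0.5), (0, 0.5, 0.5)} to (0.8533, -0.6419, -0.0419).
(0.5, -0.5, 0)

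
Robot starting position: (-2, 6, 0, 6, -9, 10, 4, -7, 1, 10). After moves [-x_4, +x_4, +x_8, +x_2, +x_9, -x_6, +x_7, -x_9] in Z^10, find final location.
(-2, 7, 0, 6, -9, 9, 5, -6, 1, 10)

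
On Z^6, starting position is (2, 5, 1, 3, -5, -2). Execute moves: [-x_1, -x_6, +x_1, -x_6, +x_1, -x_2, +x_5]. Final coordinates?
(3, 4, 1, 3, -4, -4)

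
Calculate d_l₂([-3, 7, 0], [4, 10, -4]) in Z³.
8.60233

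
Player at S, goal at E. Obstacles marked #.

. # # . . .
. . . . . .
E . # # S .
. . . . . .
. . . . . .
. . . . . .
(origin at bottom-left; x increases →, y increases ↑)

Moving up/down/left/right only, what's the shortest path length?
6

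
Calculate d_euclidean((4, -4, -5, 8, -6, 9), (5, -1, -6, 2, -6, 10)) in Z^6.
6.9282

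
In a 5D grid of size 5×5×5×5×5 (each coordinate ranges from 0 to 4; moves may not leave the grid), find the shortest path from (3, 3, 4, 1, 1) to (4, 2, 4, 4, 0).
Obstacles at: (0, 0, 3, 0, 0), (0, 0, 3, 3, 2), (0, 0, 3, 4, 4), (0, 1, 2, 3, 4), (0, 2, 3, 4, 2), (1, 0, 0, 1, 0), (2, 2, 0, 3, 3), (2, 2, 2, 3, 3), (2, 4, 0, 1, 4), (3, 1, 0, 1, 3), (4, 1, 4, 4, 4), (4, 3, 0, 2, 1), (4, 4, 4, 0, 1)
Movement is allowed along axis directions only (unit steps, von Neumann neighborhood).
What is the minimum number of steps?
6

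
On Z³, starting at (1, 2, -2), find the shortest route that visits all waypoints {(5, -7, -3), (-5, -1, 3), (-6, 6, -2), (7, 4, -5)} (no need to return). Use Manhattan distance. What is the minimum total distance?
60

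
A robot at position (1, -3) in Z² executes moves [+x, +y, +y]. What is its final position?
(2, -1)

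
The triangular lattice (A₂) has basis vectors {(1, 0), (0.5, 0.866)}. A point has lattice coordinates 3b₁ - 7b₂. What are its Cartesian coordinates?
(-0.5, -6.062)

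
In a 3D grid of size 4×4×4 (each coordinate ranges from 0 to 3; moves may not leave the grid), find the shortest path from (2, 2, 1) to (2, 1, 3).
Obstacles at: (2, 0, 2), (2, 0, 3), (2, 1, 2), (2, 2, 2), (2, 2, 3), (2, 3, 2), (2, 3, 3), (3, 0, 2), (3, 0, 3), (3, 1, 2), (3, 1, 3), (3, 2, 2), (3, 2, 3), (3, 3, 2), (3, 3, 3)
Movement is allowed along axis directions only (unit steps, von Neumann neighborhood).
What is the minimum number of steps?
5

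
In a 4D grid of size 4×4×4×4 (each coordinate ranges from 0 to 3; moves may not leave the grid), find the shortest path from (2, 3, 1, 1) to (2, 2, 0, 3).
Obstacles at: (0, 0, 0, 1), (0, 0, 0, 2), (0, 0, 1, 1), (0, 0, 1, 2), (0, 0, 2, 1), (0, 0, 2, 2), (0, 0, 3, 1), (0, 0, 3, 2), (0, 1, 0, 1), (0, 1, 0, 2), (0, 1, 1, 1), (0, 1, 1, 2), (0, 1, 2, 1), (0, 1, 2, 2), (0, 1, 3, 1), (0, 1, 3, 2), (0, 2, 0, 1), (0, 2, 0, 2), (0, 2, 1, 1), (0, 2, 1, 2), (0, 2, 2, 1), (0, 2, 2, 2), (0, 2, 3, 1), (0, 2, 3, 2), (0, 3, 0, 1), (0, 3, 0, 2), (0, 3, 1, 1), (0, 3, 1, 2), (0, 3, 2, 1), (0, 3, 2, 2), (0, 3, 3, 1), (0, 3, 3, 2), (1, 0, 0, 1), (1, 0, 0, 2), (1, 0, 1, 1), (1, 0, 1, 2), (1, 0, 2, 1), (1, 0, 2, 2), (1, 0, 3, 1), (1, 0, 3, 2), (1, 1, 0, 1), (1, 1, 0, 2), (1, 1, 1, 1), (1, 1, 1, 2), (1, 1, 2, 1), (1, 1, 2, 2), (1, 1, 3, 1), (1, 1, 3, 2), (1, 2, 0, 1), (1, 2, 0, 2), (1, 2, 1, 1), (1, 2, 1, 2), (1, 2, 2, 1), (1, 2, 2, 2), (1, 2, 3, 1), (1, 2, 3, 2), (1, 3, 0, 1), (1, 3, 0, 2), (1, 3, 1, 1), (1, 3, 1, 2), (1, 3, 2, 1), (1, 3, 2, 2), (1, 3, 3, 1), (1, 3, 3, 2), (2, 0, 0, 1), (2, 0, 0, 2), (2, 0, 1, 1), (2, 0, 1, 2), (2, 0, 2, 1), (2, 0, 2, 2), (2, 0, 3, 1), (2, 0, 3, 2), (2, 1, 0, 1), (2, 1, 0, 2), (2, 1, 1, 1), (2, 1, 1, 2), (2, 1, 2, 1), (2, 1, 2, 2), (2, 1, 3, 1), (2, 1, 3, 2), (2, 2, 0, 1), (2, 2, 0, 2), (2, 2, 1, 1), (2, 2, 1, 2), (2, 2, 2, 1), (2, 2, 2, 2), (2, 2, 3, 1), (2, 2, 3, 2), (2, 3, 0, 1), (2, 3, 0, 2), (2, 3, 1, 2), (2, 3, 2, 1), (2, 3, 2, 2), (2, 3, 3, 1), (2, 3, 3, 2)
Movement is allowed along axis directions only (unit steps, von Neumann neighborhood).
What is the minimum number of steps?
6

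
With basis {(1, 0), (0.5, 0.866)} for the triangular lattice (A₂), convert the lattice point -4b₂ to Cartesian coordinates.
(-2, -3.464)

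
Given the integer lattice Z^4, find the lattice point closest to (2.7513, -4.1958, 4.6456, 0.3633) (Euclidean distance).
(3, -4, 5, 0)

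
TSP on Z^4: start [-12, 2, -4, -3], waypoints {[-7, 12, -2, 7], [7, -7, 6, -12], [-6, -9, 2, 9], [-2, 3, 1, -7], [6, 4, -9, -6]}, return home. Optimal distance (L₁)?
168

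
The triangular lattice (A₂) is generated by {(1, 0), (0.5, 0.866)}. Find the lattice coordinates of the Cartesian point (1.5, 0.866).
b₁ + b₂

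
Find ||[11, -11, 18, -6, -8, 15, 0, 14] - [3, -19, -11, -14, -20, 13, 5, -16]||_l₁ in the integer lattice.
102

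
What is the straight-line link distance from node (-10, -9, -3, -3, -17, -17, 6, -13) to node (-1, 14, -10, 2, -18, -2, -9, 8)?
39.6989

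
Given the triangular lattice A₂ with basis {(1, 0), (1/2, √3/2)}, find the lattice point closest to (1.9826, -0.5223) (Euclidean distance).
(2, 0)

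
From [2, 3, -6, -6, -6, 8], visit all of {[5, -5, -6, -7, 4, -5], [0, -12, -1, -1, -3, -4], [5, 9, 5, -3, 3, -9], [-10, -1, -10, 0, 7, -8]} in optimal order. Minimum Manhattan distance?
155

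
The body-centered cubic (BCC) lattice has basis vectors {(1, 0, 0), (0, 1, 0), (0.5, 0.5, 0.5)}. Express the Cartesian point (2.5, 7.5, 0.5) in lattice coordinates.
2b₁ + 7b₂ + b₃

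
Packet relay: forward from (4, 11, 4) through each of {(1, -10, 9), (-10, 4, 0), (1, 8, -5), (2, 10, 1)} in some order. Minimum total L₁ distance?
69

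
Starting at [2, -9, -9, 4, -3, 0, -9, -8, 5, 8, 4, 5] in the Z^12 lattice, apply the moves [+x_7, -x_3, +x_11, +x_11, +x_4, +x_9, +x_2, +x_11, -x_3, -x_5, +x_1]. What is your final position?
(3, -8, -11, 5, -4, 0, -8, -8, 6, 8, 7, 5)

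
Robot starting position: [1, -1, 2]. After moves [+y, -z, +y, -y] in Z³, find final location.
(1, 0, 1)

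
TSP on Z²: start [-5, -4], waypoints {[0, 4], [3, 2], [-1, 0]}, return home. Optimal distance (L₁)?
32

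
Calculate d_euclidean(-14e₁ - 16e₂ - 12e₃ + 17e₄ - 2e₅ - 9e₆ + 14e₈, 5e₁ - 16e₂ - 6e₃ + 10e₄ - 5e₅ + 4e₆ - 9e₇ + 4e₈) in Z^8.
28.3725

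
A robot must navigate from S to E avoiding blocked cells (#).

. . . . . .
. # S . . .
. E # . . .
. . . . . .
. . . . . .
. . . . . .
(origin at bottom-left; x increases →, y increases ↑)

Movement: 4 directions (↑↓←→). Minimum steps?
6
(one shortest path: (2, 4) → (3, 4) → (3, 3) → (3, 2) → (2, 2) → (1, 2) → (1, 3))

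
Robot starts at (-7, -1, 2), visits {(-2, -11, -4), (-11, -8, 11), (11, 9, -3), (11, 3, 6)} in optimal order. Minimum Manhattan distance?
96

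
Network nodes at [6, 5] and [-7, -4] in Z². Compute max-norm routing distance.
13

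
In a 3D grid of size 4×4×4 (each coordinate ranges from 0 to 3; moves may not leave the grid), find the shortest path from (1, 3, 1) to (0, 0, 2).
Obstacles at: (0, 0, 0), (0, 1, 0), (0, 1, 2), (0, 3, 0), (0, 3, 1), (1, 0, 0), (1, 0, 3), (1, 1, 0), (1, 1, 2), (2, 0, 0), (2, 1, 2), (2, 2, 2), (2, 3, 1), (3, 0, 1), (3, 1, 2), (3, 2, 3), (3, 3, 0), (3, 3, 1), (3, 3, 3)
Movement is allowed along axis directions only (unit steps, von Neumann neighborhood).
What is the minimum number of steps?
5
(one shortest path: (1, 3, 1) → (1, 2, 1) → (0, 2, 1) → (0, 1, 1) → (0, 0, 1) → (0, 0, 2))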